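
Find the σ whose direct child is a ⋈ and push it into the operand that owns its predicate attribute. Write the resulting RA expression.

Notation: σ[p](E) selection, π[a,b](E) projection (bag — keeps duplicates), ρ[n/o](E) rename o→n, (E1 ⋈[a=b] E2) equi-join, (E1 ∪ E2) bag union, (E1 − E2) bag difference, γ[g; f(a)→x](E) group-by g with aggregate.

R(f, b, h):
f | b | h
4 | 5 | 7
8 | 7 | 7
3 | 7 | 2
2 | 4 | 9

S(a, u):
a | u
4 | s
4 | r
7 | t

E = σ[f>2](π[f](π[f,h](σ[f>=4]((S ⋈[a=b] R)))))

σ filters on f, owned by the right side.
E' = σ[f>2](π[f](π[f,h]((S ⋈[a=b] σ[f>=4](R)))))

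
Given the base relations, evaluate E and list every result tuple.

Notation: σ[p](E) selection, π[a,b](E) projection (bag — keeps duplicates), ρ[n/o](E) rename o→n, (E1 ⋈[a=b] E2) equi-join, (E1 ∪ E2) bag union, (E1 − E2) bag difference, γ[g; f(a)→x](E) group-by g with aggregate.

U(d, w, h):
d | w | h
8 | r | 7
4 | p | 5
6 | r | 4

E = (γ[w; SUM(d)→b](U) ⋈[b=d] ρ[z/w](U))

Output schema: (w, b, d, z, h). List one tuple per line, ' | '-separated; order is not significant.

Subexpression sizes:
  U → 3
  γ[w; SUM(d)→b](U) → 2
  U → 3
  ρ[z/w](U) → 3
  (γ[w; SUM(d)→b](U) ⋈[b=d] ρ[z/w](U)) → 1

== RESULT ==
w | b | d | z | h
p | 4 | 4 | p | 5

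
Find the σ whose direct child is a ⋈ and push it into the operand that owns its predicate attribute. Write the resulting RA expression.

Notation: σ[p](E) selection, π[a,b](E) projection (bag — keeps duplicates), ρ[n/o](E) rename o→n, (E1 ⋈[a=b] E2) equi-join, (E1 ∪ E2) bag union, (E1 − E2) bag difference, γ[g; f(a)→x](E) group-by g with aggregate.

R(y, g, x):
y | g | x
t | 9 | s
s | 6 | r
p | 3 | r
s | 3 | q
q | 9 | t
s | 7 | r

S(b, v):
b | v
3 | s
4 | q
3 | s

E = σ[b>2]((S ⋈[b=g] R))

σ filters on b, owned by the left side.
E' = (σ[b>2](S) ⋈[b=g] R)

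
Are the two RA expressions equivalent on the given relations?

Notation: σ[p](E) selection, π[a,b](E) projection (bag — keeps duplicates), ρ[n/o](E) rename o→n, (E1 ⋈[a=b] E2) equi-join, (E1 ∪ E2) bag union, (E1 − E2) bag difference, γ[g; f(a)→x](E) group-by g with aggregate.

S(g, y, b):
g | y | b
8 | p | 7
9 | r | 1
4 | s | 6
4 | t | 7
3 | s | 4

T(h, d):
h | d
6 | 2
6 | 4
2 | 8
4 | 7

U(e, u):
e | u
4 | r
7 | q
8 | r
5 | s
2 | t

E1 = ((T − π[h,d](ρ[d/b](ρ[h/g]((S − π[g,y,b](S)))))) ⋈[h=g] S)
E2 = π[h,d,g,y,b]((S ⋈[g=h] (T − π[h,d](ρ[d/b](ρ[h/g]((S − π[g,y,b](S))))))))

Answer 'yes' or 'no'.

E1 row counts bottom-up:
  T → 4
  S → 5
  S → 5
  π[g,y,b](S) → 5
  (S − π[g,y,b](S)) → 0
  ρ[h/g]((S − π[g,y,b](S))) → 0
  ρ[d/b](ρ[h/g]((S − π[g,y,b](S)))) → 0
  π[h,d](ρ[d/b](ρ[h/g]((S − π[g,y,b](S))))) → 0
  (T − π[h,d](ρ[d/b](ρ[h/g]((S − π[g,y,b](S)))))) → 4
  S → 5
  ((T − π[h,d](ρ[d/b](ρ[h/g]((S − π[g,y,b](S)))))) ⋈[h=g] S) → 2
E2 row counts bottom-up:
  S → 5
  T → 4
  S → 5
  S → 5
  π[g,y,b](S) → 5
  (S − π[g,y,b](S)) → 0
  ρ[h/g]((S − π[g,y,b](S))) → 0
  ρ[d/b](ρ[h/g]((S − π[g,y,b](S)))) → 0
  π[h,d](ρ[d/b](ρ[h/g]((S − π[g,y,b](S))))) → 0
  (T − π[h,d](ρ[d/b](ρ[h/g]((S − π[g,y,b](S)))))) → 4
  (S ⋈[g=h] (T − π[h,d](ρ[d/b](ρ[h/g]((S − π[g,y,b](S))))))) → 2
  π[h,d,g,y,b]((S ⋈[g=h] (T − π[h,d](ρ[d/b](ρ[h/g]((S − π[g,y,b](S)))))))) → 2

E1 and E2 produce the same multiset:
h | d | g | y | b
4 | 7 | 4 | s | 6
4 | 7 | 4 | t | 7

yes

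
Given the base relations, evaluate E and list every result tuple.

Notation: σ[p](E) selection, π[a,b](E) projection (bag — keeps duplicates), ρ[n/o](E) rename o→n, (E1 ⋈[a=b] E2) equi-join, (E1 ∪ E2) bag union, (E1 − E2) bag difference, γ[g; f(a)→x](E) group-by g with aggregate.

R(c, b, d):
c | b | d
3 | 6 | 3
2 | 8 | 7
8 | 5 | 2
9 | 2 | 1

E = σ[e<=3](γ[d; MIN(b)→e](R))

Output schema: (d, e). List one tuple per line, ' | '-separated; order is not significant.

Per-node cardinality:
  R → 4
  γ[d; MIN(b)→e](R) → 4
  σ[e<=3](γ[d; MIN(b)→e](R)) → 1

== RESULT ==
d | e
1 | 2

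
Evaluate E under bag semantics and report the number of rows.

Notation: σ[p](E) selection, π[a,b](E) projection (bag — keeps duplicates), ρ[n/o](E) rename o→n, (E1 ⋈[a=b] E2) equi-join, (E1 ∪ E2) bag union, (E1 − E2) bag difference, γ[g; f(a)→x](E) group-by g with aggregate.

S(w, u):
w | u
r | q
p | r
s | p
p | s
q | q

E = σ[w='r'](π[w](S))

Row counts bottom-up:
  S → 5
  π[w](S) → 5
  σ[w='r'](π[w](S)) → 1

|E| = 1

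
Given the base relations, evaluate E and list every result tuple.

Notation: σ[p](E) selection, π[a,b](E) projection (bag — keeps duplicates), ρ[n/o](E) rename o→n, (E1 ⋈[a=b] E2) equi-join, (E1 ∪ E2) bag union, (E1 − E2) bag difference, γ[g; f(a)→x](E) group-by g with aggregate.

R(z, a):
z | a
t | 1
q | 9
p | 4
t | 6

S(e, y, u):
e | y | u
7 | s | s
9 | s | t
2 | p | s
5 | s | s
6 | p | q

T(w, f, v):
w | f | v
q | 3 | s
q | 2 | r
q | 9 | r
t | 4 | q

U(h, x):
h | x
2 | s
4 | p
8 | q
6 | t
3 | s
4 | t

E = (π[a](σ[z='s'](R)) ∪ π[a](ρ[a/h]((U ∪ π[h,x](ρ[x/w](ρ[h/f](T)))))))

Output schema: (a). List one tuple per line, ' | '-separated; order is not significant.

Row counts bottom-up:
  R → 4
  σ[z='s'](R) → 0
  π[a](σ[z='s'](R)) → 0
  U → 6
  T → 4
  ρ[h/f](T) → 4
  ρ[x/w](ρ[h/f](T)) → 4
  π[h,x](ρ[x/w](ρ[h/f](T))) → 4
  (U ∪ π[h,x](ρ[x/w](ρ[h/f](T)))) → 10
  ρ[a/h]((U ∪ π[h,x](ρ[x/w](ρ[h/f](T))))) → 10
  π[a](ρ[a/h]((U ∪ π[h,x](ρ[x/w](ρ[h/f](T)))))) → 10
  (π[a](σ[z='s'](R)) ∪ π[a](ρ[a/h]((U ∪ π[h,x](ρ[x/w](ρ[h/f](T))))))) → 10

== RESULT ==
a
2
2
3
3
4
4
4
6
8
9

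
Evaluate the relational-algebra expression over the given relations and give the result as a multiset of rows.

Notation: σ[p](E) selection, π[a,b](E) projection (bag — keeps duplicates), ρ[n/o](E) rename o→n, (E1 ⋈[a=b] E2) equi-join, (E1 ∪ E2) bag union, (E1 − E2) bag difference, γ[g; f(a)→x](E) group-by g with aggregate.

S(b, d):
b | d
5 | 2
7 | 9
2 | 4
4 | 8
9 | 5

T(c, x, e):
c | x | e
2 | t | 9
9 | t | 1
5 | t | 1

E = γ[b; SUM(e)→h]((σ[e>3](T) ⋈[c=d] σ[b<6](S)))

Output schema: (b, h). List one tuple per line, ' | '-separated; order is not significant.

Subexpression sizes:
  T → 3
  σ[e>3](T) → 1
  S → 5
  σ[b<6](S) → 3
  (σ[e>3](T) ⋈[c=d] σ[b<6](S)) → 1
  γ[b; SUM(e)→h]((σ[e>3](T) ⋈[c=d] σ[b<6](S))) → 1

== RESULT ==
b | h
5 | 9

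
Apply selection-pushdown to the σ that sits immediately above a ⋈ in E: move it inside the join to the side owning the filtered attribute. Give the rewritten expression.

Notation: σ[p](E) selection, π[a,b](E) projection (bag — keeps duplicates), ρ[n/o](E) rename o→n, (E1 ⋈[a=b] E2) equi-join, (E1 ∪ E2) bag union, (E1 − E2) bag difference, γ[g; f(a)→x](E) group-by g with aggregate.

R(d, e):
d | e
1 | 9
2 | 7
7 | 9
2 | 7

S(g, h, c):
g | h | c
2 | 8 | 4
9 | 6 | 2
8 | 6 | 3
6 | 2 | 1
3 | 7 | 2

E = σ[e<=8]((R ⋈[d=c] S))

σ filters on e, owned by the left side.
E' = (σ[e<=8](R) ⋈[d=c] S)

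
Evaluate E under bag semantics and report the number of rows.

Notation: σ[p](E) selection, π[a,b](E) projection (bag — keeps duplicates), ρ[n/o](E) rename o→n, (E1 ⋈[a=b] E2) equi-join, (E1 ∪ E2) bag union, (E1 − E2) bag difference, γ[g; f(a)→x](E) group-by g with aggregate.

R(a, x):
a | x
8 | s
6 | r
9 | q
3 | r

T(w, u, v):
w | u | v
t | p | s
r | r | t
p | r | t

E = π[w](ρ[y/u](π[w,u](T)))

Row counts bottom-up:
  T → 3
  π[w,u](T) → 3
  ρ[y/u](π[w,u](T)) → 3
  π[w](ρ[y/u](π[w,u](T))) → 3

|E| = 3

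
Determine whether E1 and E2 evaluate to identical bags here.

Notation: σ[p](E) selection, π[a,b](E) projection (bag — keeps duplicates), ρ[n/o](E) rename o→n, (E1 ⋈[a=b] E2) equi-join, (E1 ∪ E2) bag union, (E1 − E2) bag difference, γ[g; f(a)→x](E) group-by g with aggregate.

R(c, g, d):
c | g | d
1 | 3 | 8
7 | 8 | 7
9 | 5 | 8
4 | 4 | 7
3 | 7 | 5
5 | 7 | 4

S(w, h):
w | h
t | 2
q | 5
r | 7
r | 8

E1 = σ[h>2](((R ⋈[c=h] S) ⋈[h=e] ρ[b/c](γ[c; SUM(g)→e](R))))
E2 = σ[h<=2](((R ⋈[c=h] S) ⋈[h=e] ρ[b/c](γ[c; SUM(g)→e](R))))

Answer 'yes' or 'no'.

E1 row counts bottom-up:
  R → 6
  S → 4
  (R ⋈[c=h] S) → 2
  R → 6
  γ[c; SUM(g)→e](R) → 6
  ρ[b/c](γ[c; SUM(g)→e](R)) → 6
  ((R ⋈[c=h] S) ⋈[h=e] ρ[b/c](γ[c; SUM(g)→e](R))) → 3
  σ[h>2](((R ⋈[c=h] S) ⋈[h=e] ρ[b/c](γ[c; SUM(g)→e](R)))) → 3
E2 row counts bottom-up:
  R → 6
  S → 4
  (R ⋈[c=h] S) → 2
  R → 6
  γ[c; SUM(g)→e](R) → 6
  ρ[b/c](γ[c; SUM(g)→e](R)) → 6
  ((R ⋈[c=h] S) ⋈[h=e] ρ[b/c](γ[c; SUM(g)→e](R))) → 3
  σ[h<=2](((R ⋈[c=h] S) ⋈[h=e] ρ[b/c](γ[c; SUM(g)→e](R)))) → 0

E1 result:
c | g | d | w | h | b | e
5 | 7 | 4 | q | 5 | 9 | 5
7 | 8 | 7 | r | 7 | 3 | 7
7 | 8 | 7 | r | 7 | 5 | 7
E2 result:
c | g | d | w | h | b | e
(0 rows)
Witness: (5, 7, 4, 'q', 5, 9, 5) appears 1× in E1 but 0× in E2.

no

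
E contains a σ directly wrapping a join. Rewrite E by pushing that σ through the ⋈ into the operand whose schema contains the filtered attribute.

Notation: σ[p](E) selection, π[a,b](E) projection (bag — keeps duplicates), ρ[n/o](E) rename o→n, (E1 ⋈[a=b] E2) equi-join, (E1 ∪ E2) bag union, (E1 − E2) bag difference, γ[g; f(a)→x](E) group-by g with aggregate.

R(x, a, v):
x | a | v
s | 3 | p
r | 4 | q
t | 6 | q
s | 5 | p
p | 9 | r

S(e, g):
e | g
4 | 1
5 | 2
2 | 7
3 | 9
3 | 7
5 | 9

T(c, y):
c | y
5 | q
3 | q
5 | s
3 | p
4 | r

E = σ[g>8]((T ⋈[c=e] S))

σ filters on g, owned by the right side.
E' = (T ⋈[c=e] σ[g>8](S))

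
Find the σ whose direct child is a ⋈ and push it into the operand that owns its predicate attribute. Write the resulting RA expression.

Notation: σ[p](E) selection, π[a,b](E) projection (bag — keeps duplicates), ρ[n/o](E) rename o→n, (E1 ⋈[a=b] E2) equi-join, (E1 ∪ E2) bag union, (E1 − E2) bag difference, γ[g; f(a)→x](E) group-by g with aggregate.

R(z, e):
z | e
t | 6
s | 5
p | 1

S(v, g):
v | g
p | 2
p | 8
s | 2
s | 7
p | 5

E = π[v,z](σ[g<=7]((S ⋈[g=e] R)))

σ filters on g, owned by the left side.
E' = π[v,z]((σ[g<=7](S) ⋈[g=e] R))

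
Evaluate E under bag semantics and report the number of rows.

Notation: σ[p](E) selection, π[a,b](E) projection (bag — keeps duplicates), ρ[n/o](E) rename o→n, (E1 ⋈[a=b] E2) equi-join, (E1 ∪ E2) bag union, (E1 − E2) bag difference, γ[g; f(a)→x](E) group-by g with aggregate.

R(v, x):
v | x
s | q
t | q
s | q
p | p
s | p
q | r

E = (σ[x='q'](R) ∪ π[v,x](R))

Stepwise |·|:
  R → 6
  σ[x='q'](R) → 3
  R → 6
  π[v,x](R) → 6
  (σ[x='q'](R) ∪ π[v,x](R)) → 9

|E| = 9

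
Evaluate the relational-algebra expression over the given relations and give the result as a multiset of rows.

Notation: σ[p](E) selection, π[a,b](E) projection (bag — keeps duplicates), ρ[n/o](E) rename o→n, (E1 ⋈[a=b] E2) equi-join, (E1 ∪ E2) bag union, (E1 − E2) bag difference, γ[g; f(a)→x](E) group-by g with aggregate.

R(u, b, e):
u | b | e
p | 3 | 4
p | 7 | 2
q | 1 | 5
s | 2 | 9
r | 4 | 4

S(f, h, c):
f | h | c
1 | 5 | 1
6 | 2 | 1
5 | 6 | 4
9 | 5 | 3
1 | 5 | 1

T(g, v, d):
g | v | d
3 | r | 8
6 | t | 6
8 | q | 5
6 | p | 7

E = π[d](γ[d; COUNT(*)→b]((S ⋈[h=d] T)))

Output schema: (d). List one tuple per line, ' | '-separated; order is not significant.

Subexpression sizes:
  S → 5
  T → 4
  (S ⋈[h=d] T) → 4
  γ[d; COUNT(*)→b]((S ⋈[h=d] T)) → 2
  π[d](γ[d; COUNT(*)→b]((S ⋈[h=d] T))) → 2

== RESULT ==
d
5
6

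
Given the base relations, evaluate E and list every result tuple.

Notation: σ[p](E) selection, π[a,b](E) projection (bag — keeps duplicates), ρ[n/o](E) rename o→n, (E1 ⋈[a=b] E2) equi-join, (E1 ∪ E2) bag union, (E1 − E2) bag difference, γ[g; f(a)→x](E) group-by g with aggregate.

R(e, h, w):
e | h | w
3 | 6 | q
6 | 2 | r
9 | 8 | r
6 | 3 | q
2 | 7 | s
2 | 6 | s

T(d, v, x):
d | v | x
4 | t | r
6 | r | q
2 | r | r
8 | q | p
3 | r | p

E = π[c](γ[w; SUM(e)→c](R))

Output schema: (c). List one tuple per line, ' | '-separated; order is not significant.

Row counts bottom-up:
  R → 6
  γ[w; SUM(e)→c](R) → 3
  π[c](γ[w; SUM(e)→c](R)) → 3

== RESULT ==
c
4
9
15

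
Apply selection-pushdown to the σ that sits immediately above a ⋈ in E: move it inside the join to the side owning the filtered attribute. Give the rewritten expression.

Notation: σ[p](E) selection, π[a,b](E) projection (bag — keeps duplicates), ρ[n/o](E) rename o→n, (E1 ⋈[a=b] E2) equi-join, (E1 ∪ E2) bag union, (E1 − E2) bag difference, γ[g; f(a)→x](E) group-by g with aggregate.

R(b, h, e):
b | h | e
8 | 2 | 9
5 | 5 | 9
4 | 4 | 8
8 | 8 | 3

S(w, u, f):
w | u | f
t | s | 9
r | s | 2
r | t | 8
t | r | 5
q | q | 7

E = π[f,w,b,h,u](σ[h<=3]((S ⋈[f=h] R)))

σ filters on h, owned by the right side.
E' = π[f,w,b,h,u]((S ⋈[f=h] σ[h<=3](R)))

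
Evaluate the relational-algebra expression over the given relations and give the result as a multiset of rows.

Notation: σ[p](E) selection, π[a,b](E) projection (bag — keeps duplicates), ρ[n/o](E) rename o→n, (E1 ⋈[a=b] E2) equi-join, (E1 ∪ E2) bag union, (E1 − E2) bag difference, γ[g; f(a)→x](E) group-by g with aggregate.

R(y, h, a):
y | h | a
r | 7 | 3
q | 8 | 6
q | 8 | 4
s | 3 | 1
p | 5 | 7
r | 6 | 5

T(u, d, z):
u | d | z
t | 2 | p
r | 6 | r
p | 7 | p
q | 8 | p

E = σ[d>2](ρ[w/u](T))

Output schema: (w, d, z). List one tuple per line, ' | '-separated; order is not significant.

Row counts bottom-up:
  T → 4
  ρ[w/u](T) → 4
  σ[d>2](ρ[w/u](T)) → 3

== RESULT ==
w | d | z
p | 7 | p
q | 8 | p
r | 6 | r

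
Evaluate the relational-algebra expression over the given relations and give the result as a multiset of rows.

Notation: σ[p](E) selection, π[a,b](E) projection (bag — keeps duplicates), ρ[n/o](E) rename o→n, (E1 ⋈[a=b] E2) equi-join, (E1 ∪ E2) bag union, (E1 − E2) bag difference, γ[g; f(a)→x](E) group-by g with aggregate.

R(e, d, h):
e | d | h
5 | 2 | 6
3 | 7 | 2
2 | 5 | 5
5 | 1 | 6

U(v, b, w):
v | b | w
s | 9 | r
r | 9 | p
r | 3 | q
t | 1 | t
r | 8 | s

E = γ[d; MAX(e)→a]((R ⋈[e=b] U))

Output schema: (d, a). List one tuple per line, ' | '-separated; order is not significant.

Stepwise |·|:
  R → 4
  U → 5
  (R ⋈[e=b] U) → 1
  γ[d; MAX(e)→a]((R ⋈[e=b] U)) → 1

== RESULT ==
d | a
7 | 3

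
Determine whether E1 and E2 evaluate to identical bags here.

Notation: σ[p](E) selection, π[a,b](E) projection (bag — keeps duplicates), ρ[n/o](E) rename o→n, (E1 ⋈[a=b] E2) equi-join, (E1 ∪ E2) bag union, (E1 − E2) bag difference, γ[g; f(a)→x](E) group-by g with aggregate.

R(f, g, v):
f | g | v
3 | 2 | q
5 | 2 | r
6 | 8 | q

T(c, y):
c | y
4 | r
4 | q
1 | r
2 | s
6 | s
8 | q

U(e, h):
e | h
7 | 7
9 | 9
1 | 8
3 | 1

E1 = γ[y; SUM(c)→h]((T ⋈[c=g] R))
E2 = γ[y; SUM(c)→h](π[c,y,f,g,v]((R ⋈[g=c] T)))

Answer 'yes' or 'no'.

E1 per-node cardinality:
  T → 6
  R → 3
  (T ⋈[c=g] R) → 3
  γ[y; SUM(c)→h]((T ⋈[c=g] R)) → 2
E2 per-node cardinality:
  R → 3
  T → 6
  (R ⋈[g=c] T) → 3
  π[c,y,f,g,v]((R ⋈[g=c] T)) → 3
  γ[y; SUM(c)→h](π[c,y,f,g,v]((R ⋈[g=c] T))) → 2

E1 and E2 produce the same multiset:
y | h
q | 8
s | 4

yes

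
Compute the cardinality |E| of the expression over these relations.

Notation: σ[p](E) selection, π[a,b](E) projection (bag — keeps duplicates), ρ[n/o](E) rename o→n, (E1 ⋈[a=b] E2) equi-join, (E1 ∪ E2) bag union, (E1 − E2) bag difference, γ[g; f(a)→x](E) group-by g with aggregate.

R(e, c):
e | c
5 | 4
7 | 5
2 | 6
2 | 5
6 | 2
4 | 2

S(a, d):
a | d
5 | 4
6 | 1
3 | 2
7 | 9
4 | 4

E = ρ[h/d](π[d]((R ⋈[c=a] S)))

Row counts bottom-up:
  R → 6
  S → 5
  (R ⋈[c=a] S) → 4
  π[d]((R ⋈[c=a] S)) → 4
  ρ[h/d](π[d]((R ⋈[c=a] S))) → 4

|E| = 4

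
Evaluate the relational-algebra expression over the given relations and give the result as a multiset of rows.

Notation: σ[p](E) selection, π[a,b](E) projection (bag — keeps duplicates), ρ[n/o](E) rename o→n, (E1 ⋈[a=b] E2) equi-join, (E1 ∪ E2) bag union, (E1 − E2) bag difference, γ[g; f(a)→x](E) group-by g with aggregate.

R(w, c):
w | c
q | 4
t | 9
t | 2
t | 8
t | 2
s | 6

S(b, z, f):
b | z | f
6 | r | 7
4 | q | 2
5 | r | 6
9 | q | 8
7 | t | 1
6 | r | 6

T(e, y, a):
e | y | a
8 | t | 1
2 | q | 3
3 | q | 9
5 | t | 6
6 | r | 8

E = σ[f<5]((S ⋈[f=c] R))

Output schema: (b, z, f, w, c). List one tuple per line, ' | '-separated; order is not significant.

Subexpression sizes:
  S → 6
  R → 6
  (S ⋈[f=c] R) → 5
  σ[f<5]((S ⋈[f=c] R)) → 2

== RESULT ==
b | z | f | w | c
4 | q | 2 | t | 2
4 | q | 2 | t | 2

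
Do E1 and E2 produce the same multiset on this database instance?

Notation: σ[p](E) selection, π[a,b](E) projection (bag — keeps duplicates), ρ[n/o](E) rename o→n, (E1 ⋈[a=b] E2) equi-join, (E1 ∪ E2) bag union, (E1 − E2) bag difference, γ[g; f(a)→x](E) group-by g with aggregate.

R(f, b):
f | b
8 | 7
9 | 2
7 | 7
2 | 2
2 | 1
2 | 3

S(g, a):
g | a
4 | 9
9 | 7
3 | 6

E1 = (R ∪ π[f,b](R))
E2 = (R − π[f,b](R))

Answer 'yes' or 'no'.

E1 stepwise |·|:
  R → 6
  R → 6
  π[f,b](R) → 6
  (R ∪ π[f,b](R)) → 12
E2 stepwise |·|:
  R → 6
  R → 6
  π[f,b](R) → 6
  (R − π[f,b](R)) → 0

E1 result:
f | b
2 | 1
2 | 1
2 | 2
2 | 2
2 | 3
2 | 3
7 | 7
7 | 7
8 | 7
8 | 7
9 | 2
9 | 2
E2 result:
f | b
(0 rows)
Witness: (2, 3) appears 2× in E1 but 0× in E2.

no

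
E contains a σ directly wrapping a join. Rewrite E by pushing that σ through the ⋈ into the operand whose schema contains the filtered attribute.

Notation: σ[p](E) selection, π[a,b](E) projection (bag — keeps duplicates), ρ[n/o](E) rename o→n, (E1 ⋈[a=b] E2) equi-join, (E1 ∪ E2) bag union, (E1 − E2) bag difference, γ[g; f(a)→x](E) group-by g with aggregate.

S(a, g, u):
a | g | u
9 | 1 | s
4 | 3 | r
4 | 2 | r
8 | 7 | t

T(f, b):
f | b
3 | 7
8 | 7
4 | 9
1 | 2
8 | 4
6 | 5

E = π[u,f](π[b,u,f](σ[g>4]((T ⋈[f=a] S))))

σ filters on g, owned by the right side.
E' = π[u,f](π[b,u,f]((T ⋈[f=a] σ[g>4](S))))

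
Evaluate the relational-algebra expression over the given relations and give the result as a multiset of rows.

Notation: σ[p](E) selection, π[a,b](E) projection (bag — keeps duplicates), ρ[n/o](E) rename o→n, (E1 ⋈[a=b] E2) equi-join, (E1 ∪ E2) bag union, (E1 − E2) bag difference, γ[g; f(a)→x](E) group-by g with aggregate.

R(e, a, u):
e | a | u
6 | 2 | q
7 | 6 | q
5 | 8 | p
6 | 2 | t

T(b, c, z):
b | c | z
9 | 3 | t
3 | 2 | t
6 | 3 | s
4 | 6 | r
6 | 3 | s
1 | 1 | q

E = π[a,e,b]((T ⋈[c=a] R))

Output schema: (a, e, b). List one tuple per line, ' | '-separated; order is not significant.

Subexpression sizes:
  T → 6
  R → 4
  (T ⋈[c=a] R) → 3
  π[a,e,b]((T ⋈[c=a] R)) → 3

== RESULT ==
a | e | b
2 | 6 | 3
2 | 6 | 3
6 | 7 | 4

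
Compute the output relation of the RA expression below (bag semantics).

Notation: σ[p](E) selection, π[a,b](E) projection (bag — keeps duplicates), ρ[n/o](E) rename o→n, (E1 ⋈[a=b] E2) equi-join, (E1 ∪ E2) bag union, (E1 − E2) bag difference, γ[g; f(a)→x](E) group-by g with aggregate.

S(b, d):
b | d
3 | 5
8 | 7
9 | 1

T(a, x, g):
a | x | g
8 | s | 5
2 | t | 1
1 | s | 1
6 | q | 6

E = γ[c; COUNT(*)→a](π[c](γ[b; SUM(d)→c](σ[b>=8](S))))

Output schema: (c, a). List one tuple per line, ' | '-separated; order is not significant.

Stepwise |·|:
  S → 3
  σ[b>=8](S) → 2
  γ[b; SUM(d)→c](σ[b>=8](S)) → 2
  π[c](γ[b; SUM(d)→c](σ[b>=8](S))) → 2
  γ[c; COUNT(*)→a](π[c](γ[b; SUM(d)→c](σ[b>=8](S)))) → 2

== RESULT ==
c | a
1 | 1
7 | 1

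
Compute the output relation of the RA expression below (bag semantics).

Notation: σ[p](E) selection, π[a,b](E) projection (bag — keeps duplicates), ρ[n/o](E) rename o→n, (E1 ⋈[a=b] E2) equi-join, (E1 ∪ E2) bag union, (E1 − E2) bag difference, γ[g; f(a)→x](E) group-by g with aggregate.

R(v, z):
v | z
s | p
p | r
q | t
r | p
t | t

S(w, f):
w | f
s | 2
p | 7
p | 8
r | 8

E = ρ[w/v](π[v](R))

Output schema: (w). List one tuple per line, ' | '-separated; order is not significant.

Stepwise |·|:
  R → 5
  π[v](R) → 5
  ρ[w/v](π[v](R)) → 5

== RESULT ==
w
p
q
r
s
t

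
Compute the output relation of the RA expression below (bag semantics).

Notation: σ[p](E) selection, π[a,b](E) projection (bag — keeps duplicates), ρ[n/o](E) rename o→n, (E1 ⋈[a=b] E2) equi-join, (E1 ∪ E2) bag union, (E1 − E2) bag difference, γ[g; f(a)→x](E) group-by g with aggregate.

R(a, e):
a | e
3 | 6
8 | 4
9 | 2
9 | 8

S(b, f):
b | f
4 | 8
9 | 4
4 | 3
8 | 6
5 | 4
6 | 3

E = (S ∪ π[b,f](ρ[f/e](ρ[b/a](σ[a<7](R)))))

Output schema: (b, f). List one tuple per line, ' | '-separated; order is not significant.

Stepwise |·|:
  S → 6
  R → 4
  σ[a<7](R) → 1
  ρ[b/a](σ[a<7](R)) → 1
  ρ[f/e](ρ[b/a](σ[a<7](R))) → 1
  π[b,f](ρ[f/e](ρ[b/a](σ[a<7](R)))) → 1
  (S ∪ π[b,f](ρ[f/e](ρ[b/a](σ[a<7](R))))) → 7

== RESULT ==
b | f
3 | 6
4 | 3
4 | 8
5 | 4
6 | 3
8 | 6
9 | 4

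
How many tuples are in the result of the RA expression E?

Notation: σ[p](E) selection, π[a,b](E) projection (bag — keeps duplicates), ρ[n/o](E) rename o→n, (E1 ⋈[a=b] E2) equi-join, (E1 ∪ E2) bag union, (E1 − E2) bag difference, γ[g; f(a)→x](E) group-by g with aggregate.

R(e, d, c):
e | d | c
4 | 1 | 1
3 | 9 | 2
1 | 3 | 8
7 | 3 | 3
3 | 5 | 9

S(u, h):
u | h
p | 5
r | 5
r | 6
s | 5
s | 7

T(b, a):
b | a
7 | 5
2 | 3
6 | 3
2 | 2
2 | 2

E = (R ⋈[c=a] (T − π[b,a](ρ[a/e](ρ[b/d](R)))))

Stepwise |·|:
  R → 5
  T → 5
  R → 5
  ρ[b/d](R) → 5
  ρ[a/e](ρ[b/d](R)) → 5
  π[b,a](ρ[a/e](ρ[b/d](R))) → 5
  (T − π[b,a](ρ[a/e](ρ[b/d](R)))) → 5
  (R ⋈[c=a] (T − π[b,a](ρ[a/e](ρ[b/d](R))))) → 4

|E| = 4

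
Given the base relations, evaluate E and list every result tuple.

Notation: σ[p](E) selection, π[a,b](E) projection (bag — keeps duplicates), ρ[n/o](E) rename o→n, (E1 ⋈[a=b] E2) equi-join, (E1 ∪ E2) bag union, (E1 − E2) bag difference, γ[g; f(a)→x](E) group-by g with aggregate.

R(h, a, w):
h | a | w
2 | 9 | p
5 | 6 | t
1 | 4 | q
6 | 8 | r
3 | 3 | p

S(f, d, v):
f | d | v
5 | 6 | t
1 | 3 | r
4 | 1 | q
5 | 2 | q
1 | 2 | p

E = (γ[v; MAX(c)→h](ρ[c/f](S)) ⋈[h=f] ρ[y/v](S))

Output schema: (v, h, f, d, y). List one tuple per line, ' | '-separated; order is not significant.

Per-node cardinality:
  S → 5
  ρ[c/f](S) → 5
  γ[v; MAX(c)→h](ρ[c/f](S)) → 4
  S → 5
  ρ[y/v](S) → 5
  (γ[v; MAX(c)→h](ρ[c/f](S)) ⋈[h=f] ρ[y/v](S)) → 8

== RESULT ==
v | h | f | d | y
p | 1 | 1 | 2 | p
p | 1 | 1 | 3 | r
q | 5 | 5 | 2 | q
q | 5 | 5 | 6 | t
r | 1 | 1 | 2 | p
r | 1 | 1 | 3 | r
t | 5 | 5 | 2 | q
t | 5 | 5 | 6 | t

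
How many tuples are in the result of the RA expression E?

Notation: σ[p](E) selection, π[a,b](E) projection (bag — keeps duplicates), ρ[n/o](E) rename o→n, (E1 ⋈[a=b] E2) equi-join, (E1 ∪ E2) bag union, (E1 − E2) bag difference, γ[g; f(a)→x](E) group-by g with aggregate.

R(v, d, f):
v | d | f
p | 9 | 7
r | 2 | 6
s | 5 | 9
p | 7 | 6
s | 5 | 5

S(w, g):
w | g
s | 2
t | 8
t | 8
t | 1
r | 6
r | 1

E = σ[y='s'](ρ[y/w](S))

Row counts bottom-up:
  S → 6
  ρ[y/w](S) → 6
  σ[y='s'](ρ[y/w](S)) → 1

|E| = 1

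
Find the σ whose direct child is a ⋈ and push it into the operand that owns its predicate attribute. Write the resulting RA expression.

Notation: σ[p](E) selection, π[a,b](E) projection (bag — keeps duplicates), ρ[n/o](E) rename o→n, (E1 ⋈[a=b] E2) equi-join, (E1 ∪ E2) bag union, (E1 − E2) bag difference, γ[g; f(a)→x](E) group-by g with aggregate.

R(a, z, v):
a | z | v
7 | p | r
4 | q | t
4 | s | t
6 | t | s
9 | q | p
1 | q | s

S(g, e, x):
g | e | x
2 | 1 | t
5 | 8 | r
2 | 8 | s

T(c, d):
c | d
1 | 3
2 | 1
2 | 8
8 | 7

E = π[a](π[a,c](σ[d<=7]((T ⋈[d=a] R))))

σ filters on d, owned by the left side.
E' = π[a](π[a,c]((σ[d<=7](T) ⋈[d=a] R)))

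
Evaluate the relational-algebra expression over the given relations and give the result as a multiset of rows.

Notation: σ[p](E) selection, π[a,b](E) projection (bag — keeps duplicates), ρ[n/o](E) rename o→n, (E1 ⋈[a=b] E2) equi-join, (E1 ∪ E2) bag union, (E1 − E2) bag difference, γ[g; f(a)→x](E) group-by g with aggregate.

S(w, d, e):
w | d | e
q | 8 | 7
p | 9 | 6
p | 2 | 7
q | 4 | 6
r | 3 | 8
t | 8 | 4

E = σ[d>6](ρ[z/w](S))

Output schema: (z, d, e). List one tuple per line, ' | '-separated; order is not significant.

Subexpression sizes:
  S → 6
  ρ[z/w](S) → 6
  σ[d>6](ρ[z/w](S)) → 3

== RESULT ==
z | d | e
p | 9 | 6
q | 8 | 7
t | 8 | 4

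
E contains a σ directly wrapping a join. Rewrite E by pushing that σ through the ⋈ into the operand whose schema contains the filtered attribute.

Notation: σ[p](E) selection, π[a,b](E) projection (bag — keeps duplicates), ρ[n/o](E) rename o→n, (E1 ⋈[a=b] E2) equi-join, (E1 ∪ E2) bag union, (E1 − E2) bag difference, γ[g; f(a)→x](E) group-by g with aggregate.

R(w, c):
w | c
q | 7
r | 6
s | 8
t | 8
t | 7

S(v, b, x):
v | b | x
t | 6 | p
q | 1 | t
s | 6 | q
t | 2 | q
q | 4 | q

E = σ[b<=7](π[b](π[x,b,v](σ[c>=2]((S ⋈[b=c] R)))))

σ filters on c, owned by the right side.
E' = σ[b<=7](π[b](π[x,b,v]((S ⋈[b=c] σ[c>=2](R)))))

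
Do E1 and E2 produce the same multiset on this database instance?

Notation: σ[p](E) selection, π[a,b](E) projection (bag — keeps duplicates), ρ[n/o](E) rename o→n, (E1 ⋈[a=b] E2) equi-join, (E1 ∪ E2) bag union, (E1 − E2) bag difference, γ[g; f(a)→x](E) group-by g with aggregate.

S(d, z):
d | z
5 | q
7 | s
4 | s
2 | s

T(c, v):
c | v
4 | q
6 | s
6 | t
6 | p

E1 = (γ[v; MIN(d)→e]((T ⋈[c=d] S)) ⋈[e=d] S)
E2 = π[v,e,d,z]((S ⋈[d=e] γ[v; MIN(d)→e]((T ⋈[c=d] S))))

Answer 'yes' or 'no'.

E1 row counts bottom-up:
  T → 4
  S → 4
  (T ⋈[c=d] S) → 1
  γ[v; MIN(d)→e]((T ⋈[c=d] S)) → 1
  S → 4
  (γ[v; MIN(d)→e]((T ⋈[c=d] S)) ⋈[e=d] S) → 1
E2 row counts bottom-up:
  S → 4
  T → 4
  S → 4
  (T ⋈[c=d] S) → 1
  γ[v; MIN(d)→e]((T ⋈[c=d] S)) → 1
  (S ⋈[d=e] γ[v; MIN(d)→e]((T ⋈[c=d] S))) → 1
  π[v,e,d,z]((S ⋈[d=e] γ[v; MIN(d)→e]((T ⋈[c=d] S)))) → 1

E1 and E2 produce the same multiset:
v | e | d | z
q | 4 | 4 | s

yes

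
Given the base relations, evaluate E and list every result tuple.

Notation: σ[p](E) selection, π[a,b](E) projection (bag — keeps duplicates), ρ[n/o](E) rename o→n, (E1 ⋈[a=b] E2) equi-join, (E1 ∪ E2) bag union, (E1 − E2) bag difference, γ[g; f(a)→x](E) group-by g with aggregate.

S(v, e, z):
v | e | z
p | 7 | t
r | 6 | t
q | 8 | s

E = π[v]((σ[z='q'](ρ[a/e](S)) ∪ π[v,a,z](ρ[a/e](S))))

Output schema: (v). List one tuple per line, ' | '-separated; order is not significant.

Subexpression sizes:
  S → 3
  ρ[a/e](S) → 3
  σ[z='q'](ρ[a/e](S)) → 0
  S → 3
  ρ[a/e](S) → 3
  π[v,a,z](ρ[a/e](S)) → 3
  (σ[z='q'](ρ[a/e](S)) ∪ π[v,a,z](ρ[a/e](S))) → 3
  π[v]((σ[z='q'](ρ[a/e](S)) ∪ π[v,a,z](ρ[a/e](S)))) → 3

== RESULT ==
v
p
q
r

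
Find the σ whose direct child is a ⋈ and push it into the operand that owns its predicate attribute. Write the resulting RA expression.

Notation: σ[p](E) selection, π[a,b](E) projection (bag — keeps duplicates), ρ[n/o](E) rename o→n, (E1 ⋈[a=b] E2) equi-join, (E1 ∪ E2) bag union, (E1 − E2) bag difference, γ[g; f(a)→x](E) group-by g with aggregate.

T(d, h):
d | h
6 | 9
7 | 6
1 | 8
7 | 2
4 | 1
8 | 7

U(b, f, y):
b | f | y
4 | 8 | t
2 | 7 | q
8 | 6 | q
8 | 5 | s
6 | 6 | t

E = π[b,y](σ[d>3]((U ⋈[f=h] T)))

σ filters on d, owned by the right side.
E' = π[b,y]((U ⋈[f=h] σ[d>3](T)))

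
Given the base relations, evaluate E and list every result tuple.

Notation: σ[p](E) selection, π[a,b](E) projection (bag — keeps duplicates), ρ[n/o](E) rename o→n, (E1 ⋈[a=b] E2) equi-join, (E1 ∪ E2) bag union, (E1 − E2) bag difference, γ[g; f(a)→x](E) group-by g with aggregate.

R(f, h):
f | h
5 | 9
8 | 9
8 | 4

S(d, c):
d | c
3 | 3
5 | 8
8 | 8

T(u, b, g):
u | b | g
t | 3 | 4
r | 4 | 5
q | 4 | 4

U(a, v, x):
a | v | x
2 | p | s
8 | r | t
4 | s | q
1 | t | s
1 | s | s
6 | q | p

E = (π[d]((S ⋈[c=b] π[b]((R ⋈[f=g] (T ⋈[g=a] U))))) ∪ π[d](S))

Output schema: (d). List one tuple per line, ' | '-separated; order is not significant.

Row counts bottom-up:
  S → 3
  R → 3
  T → 3
  U → 6
  (T ⋈[g=a] U) → 2
  (R ⋈[f=g] (T ⋈[g=a] U)) → 0
  π[b]((R ⋈[f=g] (T ⋈[g=a] U))) → 0
  (S ⋈[c=b] π[b]((R ⋈[f=g] (T ⋈[g=a] U)))) → 0
  π[d]((S ⋈[c=b] π[b]((R ⋈[f=g] (T ⋈[g=a] U))))) → 0
  S → 3
  π[d](S) → 3
  (π[d]((S ⋈[c=b] π[b]((R ⋈[f=g] (T ⋈[g=a] U))))) ∪ π[d](S)) → 3

== RESULT ==
d
3
5
8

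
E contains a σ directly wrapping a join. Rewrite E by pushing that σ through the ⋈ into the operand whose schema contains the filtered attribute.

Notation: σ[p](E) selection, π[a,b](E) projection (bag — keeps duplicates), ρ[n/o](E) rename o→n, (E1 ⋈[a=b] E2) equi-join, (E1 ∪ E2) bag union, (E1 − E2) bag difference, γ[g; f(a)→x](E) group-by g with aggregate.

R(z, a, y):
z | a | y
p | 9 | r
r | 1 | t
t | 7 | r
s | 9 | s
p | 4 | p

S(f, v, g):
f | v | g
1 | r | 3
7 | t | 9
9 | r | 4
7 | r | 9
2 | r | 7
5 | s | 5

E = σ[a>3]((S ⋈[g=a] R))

σ filters on a, owned by the right side.
E' = (S ⋈[g=a] σ[a>3](R))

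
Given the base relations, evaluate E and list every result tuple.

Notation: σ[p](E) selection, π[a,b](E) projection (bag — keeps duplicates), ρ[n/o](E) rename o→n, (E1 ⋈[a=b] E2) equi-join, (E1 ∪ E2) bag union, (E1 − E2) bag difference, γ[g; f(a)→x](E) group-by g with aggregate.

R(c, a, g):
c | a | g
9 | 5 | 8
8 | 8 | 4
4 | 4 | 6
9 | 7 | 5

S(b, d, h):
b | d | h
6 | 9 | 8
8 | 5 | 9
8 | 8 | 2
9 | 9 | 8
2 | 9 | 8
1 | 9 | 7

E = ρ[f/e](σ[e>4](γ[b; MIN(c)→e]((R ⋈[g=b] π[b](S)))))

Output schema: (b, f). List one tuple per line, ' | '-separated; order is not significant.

Stepwise |·|:
  R → 4
  S → 6
  π[b](S) → 6
  (R ⋈[g=b] π[b](S)) → 3
  γ[b; MIN(c)→e]((R ⋈[g=b] π[b](S))) → 2
  σ[e>4](γ[b; MIN(c)→e]((R ⋈[g=b] π[b](S)))) → 1
  ρ[f/e](σ[e>4](γ[b; MIN(c)→e]((R ⋈[g=b] π[b](S))))) → 1

== RESULT ==
b | f
8 | 9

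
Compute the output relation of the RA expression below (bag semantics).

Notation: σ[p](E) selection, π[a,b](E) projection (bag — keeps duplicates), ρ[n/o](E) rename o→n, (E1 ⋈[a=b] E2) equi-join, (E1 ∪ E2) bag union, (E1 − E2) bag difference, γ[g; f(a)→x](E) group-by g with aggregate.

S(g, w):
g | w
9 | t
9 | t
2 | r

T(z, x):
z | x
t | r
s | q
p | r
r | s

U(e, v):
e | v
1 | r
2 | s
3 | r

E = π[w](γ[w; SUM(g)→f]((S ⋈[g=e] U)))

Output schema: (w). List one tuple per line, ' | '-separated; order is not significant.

Stepwise |·|:
  S → 3
  U → 3
  (S ⋈[g=e] U) → 1
  γ[w; SUM(g)→f]((S ⋈[g=e] U)) → 1
  π[w](γ[w; SUM(g)→f]((S ⋈[g=e] U))) → 1

== RESULT ==
w
r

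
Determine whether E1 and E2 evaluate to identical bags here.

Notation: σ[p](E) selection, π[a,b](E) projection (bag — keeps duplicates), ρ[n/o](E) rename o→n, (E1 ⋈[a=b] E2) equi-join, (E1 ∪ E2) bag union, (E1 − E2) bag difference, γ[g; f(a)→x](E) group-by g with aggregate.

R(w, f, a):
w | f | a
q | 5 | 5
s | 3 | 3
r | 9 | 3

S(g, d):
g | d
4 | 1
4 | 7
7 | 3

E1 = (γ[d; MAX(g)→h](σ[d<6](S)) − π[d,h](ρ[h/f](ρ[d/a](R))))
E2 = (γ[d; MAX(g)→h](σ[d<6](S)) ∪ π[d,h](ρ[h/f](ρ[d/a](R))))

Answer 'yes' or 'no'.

E1 row counts bottom-up:
  S → 3
  σ[d<6](S) → 2
  γ[d; MAX(g)→h](σ[d<6](S)) → 2
  R → 3
  ρ[d/a](R) → 3
  ρ[h/f](ρ[d/a](R)) → 3
  π[d,h](ρ[h/f](ρ[d/a](R))) → 3
  (γ[d; MAX(g)→h](σ[d<6](S)) − π[d,h](ρ[h/f](ρ[d/a](R)))) → 2
E2 row counts bottom-up:
  S → 3
  σ[d<6](S) → 2
  γ[d; MAX(g)→h](σ[d<6](S)) → 2
  R → 3
  ρ[d/a](R) → 3
  ρ[h/f](ρ[d/a](R)) → 3
  π[d,h](ρ[h/f](ρ[d/a](R))) → 3
  (γ[d; MAX(g)→h](σ[d<6](S)) ∪ π[d,h](ρ[h/f](ρ[d/a](R)))) → 5

E1 result:
d | h
1 | 4
3 | 7
E2 result:
d | h
1 | 4
3 | 3
3 | 7
3 | 9
5 | 5
Witness: (5, 5) appears 0× in E1 but 1× in E2.

no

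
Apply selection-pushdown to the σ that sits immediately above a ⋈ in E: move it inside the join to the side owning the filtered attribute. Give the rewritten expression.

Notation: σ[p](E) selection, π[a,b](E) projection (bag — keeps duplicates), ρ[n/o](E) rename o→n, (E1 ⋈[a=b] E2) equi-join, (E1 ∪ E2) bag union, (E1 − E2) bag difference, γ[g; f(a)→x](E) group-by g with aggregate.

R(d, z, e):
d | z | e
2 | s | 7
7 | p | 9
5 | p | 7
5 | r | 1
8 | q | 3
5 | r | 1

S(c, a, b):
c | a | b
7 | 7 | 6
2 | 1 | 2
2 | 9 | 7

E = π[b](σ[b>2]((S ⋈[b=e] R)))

σ filters on b, owned by the left side.
E' = π[b]((σ[b>2](S) ⋈[b=e] R))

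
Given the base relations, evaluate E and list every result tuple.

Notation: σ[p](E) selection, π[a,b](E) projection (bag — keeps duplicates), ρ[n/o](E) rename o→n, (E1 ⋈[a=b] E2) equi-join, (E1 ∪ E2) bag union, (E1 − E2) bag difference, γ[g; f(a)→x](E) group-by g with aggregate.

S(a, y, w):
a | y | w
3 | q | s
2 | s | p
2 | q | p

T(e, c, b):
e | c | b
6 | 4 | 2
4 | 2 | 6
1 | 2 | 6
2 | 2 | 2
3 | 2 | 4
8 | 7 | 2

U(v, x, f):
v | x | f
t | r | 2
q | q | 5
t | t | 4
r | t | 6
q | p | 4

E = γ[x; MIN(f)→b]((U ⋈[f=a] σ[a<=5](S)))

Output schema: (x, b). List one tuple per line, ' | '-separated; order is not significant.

Subexpression sizes:
  U → 5
  S → 3
  σ[a<=5](S) → 3
  (U ⋈[f=a] σ[a<=5](S)) → 2
  γ[x; MIN(f)→b]((U ⋈[f=a] σ[a<=5](S))) → 1

== RESULT ==
x | b
r | 2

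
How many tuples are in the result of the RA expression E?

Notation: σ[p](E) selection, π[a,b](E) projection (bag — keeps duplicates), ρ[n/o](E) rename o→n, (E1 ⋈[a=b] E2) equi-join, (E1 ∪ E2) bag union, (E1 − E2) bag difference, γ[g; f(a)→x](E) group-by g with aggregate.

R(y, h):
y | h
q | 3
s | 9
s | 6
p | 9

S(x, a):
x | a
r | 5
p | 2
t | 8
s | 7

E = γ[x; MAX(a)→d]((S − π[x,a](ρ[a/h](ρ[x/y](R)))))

Subexpression sizes:
  S → 4
  R → 4
  ρ[x/y](R) → 4
  ρ[a/h](ρ[x/y](R)) → 4
  π[x,a](ρ[a/h](ρ[x/y](R))) → 4
  (S − π[x,a](ρ[a/h](ρ[x/y](R)))) → 4
  γ[x; MAX(a)→d]((S − π[x,a](ρ[a/h](ρ[x/y](R))))) → 4

|E| = 4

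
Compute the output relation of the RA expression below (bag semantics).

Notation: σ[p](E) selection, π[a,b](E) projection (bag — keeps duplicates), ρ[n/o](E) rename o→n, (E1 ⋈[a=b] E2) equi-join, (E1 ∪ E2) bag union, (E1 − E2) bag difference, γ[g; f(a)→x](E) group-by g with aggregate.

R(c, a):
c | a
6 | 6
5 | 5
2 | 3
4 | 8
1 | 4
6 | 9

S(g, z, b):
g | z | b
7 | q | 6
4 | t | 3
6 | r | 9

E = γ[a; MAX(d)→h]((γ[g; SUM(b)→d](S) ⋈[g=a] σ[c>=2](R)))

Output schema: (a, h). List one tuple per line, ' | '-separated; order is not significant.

Per-node cardinality:
  S → 3
  γ[g; SUM(b)→d](S) → 3
  R → 6
  σ[c>=2](R) → 5
  (γ[g; SUM(b)→d](S) ⋈[g=a] σ[c>=2](R)) → 1
  γ[a; MAX(d)→h]((γ[g; SUM(b)→d](S) ⋈[g=a] σ[c>=2](R))) → 1

== RESULT ==
a | h
6 | 9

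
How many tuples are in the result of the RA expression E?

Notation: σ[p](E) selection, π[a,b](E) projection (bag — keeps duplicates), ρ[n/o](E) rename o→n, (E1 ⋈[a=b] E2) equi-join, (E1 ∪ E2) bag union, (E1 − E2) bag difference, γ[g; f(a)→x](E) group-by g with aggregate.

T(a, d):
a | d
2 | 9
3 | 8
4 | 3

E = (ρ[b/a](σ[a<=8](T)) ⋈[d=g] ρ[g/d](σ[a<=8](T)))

Row counts bottom-up:
  T → 3
  σ[a<=8](T) → 3
  ρ[b/a](σ[a<=8](T)) → 3
  T → 3
  σ[a<=8](T) → 3
  ρ[g/d](σ[a<=8](T)) → 3
  (ρ[b/a](σ[a<=8](T)) ⋈[d=g] ρ[g/d](σ[a<=8](T))) → 3

|E| = 3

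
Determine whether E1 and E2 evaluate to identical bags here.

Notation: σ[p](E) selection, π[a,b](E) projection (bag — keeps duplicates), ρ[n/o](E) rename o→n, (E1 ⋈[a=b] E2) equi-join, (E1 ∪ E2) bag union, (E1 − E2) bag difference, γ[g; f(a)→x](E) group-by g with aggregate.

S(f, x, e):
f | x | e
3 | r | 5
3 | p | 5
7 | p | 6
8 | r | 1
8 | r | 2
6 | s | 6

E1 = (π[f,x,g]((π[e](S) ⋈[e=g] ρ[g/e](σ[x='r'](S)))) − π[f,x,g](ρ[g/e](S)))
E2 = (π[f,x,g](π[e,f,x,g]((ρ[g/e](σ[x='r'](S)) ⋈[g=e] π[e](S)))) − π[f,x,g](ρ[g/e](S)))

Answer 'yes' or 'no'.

E1 per-node cardinality:
  S → 6
  π[e](S) → 6
  S → 6
  σ[x='r'](S) → 3
  ρ[g/e](σ[x='r'](S)) → 3
  (π[e](S) ⋈[e=g] ρ[g/e](σ[x='r'](S))) → 4
  π[f,x,g]((π[e](S) ⋈[e=g] ρ[g/e](σ[x='r'](S)))) → 4
  S → 6
  ρ[g/e](S) → 6
  π[f,x,g](ρ[g/e](S)) → 6
  (π[f,x,g]((π[e](S) ⋈[e=g] ρ[g/e](σ[x='r'](S)))) − π[f,x,g](ρ[g/e](S))) → 1
E2 per-node cardinality:
  S → 6
  σ[x='r'](S) → 3
  ρ[g/e](σ[x='r'](S)) → 3
  S → 6
  π[e](S) → 6
  (ρ[g/e](σ[x='r'](S)) ⋈[g=e] π[e](S)) → 4
  π[e,f,x,g]((ρ[g/e](σ[x='r'](S)) ⋈[g=e] π[e](S))) → 4
  π[f,x,g](π[e,f,x,g]((ρ[g/e](σ[x='r'](S)) ⋈[g=e] π[e](S)))) → 4
  S → 6
  ρ[g/e](S) → 6
  π[f,x,g](ρ[g/e](S)) → 6
  (π[f,x,g](π[e,f,x,g]((ρ[g/e](σ[x='r'](S)) ⋈[g=e] π[e](S)))) − π[f,x,g](ρ[g/e](S))) → 1

E1 and E2 produce the same multiset:
f | x | g
3 | r | 5

yes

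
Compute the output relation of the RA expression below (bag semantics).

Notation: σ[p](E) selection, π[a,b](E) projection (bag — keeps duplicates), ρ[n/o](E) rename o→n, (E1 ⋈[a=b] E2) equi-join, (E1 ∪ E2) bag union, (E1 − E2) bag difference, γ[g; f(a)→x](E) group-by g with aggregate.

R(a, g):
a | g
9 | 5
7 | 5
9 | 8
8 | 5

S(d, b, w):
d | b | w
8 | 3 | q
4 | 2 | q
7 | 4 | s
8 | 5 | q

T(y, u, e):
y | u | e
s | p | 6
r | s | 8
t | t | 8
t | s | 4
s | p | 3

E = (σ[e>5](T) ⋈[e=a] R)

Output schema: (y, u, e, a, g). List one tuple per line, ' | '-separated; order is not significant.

Stepwise |·|:
  T → 5
  σ[e>5](T) → 3
  R → 4
  (σ[e>5](T) ⋈[e=a] R) → 2

== RESULT ==
y | u | e | a | g
r | s | 8 | 8 | 5
t | t | 8 | 8 | 5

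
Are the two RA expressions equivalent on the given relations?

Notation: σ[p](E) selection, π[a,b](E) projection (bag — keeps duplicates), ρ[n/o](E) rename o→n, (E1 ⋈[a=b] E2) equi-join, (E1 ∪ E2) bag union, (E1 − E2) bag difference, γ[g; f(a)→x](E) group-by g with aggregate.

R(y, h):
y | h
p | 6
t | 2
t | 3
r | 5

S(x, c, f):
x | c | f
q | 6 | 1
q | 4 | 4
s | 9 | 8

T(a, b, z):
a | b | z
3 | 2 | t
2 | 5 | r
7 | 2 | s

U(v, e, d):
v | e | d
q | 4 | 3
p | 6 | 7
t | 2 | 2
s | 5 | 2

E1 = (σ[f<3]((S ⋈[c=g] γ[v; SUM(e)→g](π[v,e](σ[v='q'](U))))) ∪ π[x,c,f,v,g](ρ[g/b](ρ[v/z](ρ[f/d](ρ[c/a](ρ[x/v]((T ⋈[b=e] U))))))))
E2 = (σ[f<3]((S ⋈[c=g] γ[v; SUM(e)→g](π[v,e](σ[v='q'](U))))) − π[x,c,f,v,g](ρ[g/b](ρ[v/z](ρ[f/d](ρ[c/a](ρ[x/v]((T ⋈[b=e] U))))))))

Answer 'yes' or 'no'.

E1 row counts bottom-up:
  S → 3
  U → 4
  σ[v='q'](U) → 1
  π[v,e](σ[v='q'](U)) → 1
  γ[v; SUM(e)→g](π[v,e](σ[v='q'](U))) → 1
  (S ⋈[c=g] γ[v; SUM(e)→g](π[v,e](σ[v='q'](U)))) → 1
  σ[f<3]((S ⋈[c=g] γ[v; SUM(e)→g](π[v,e](σ[v='q'](U))))) → 0
  T → 3
  U → 4
  (T ⋈[b=e] U) → 3
  ρ[x/v]((T ⋈[b=e] U)) → 3
  ρ[c/a](ρ[x/v]((T ⋈[b=e] U))) → 3
  ρ[f/d](ρ[c/a](ρ[x/v]((T ⋈[b=e] U)))) → 3
  ρ[v/z](ρ[f/d](ρ[c/a](ρ[x/v]((T ⋈[b=e] U))))) → 3
  ρ[g/b](ρ[v/z](ρ[f/d](ρ[c/a](ρ[x/v]((T ⋈[b=e] U)))))) → 3
  π[x,c,f,v,g](ρ[g/b](ρ[v/z](ρ[f/d](ρ[c/a](ρ[x/v]((T ⋈[b=e] U))))))) → 3
  (σ[f<3]((S ⋈[c=g] γ[v; SUM(e)→g](π[v,e](σ[v='q'](U))))) ∪ π[x,c,f,v,g](ρ[g/b](ρ[v/z](ρ[f/d](ρ[c/a](ρ[x/v]((T ⋈[b=e] U)))))))) → 3
E2 row counts bottom-up:
  S → 3
  U → 4
  σ[v='q'](U) → 1
  π[v,e](σ[v='q'](U)) → 1
  γ[v; SUM(e)→g](π[v,e](σ[v='q'](U))) → 1
  (S ⋈[c=g] γ[v; SUM(e)→g](π[v,e](σ[v='q'](U)))) → 1
  σ[f<3]((S ⋈[c=g] γ[v; SUM(e)→g](π[v,e](σ[v='q'](U))))) → 0
  T → 3
  U → 4
  (T ⋈[b=e] U) → 3
  ρ[x/v]((T ⋈[b=e] U)) → 3
  ρ[c/a](ρ[x/v]((T ⋈[b=e] U))) → 3
  ρ[f/d](ρ[c/a](ρ[x/v]((T ⋈[b=e] U)))) → 3
  ρ[v/z](ρ[f/d](ρ[c/a](ρ[x/v]((T ⋈[b=e] U))))) → 3
  ρ[g/b](ρ[v/z](ρ[f/d](ρ[c/a](ρ[x/v]((T ⋈[b=e] U)))))) → 3
  π[x,c,f,v,g](ρ[g/b](ρ[v/z](ρ[f/d](ρ[c/a](ρ[x/v]((T ⋈[b=e] U))))))) → 3
  (σ[f<3]((S ⋈[c=g] γ[v; SUM(e)→g](π[v,e](σ[v='q'](U))))) − π[x,c,f,v,g](ρ[g/b](ρ[v/z](ρ[f/d](ρ[c/a](ρ[x/v]((T ⋈[b=e] U)))))))) → 0

E1 result:
x | c | f | v | g
s | 2 | 2 | r | 5
t | 3 | 2 | t | 2
t | 7 | 2 | s | 2
E2 result:
x | c | f | v | g
(0 rows)
Witness: ('s', 2, 2, 'r', 5) appears 1× in E1 but 0× in E2.

no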